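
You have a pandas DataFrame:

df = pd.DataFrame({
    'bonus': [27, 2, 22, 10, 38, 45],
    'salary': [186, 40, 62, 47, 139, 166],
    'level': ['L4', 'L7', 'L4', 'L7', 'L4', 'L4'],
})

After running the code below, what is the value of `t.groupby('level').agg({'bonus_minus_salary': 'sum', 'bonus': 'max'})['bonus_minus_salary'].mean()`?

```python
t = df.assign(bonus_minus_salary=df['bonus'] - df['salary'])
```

add column bonus_minus_salary = df['bonus'] - df['salary']:
   bonus  salary level  bonus_minus_salary
0     27     186    L4                -159
1      2      40    L7                 -38
2     22      62    L4                 -40
3     10      47    L7                 -37
4     38     139    L4                -101
5     45     166    L4                -121
group by level: sum(bonus_minus_salary), max(bonus):
       bonus_minus_salary  bonus
level                           
L4                   -421     45
L7                    -75     10
mean of column 'bonus_minus_salary' → -248.0

-248.0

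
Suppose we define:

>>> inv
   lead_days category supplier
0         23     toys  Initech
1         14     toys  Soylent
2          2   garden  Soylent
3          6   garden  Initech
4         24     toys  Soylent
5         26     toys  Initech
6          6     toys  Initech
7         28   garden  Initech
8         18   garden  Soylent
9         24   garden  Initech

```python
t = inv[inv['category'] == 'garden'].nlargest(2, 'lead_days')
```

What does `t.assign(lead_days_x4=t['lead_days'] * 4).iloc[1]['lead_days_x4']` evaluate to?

filter rows where category == 'garden':
   lead_days category supplier
2          2   garden  Soylent
3          6   garden  Initech
7         28   garden  Initech
8         18   garden  Soylent
9         24   garden  Initech
take 2 rows with largest lead_days:
   lead_days category supplier
7         28   garden  Initech
9         24   garden  Initech
add column lead_days_x4 = t['lead_days'] * 4:
   lead_days category supplier  lead_days_x4
7         28   garden  Initech           112
9         24   garden  Initech            96
Reading off the value at position 1, column 'lead_days_x4', we get 96.

96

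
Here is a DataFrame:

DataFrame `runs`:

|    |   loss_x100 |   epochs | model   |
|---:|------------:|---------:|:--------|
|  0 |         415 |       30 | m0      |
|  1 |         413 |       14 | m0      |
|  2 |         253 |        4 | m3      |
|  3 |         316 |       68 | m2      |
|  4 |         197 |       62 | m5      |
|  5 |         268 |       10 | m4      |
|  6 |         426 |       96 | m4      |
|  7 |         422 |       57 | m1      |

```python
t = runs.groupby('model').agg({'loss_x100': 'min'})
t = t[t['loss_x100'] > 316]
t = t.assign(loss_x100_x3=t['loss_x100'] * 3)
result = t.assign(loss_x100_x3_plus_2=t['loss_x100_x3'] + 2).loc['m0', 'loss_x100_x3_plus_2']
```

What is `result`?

1241

group by model, min of loss_x100:
       loss_x100
model           
m0           413
m1           422
m2           316
m3           253
m4           268
m5           197
filter rows where loss_x100 > 316:
       loss_x100
model           
m0           413
m1           422
add column loss_x100_x3 = t['loss_x100'] * 3:
       loss_x100  loss_x100_x3
model                         
m0           413          1239
m1           422          1266
add column loss_x100_x3_plus_2 = t['loss_x100_x3'] + 2:
       loss_x100  loss_x100_x3  loss_x100_x3_plus_2
model                                              
m0           413          1239                 1241
m1           422          1266                 1268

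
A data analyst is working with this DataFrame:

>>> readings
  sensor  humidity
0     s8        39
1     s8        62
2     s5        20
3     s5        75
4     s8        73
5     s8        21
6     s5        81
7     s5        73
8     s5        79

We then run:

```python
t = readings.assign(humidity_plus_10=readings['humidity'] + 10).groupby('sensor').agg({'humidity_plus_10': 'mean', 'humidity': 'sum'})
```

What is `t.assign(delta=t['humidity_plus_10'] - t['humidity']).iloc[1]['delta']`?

add column humidity_plus_10 = readings['humidity'] + 10:
  sensor  humidity  humidity_plus_10
0     s8        39                49
1     s8        62                72
2     s5        20                30
3     s5        75                85
4     s8        73                83
5     s8        21                31
6     s5        81                91
7     s5        73                83
8     s5        79                89
group by sensor: mean(humidity_plus_10), sum(humidity):
        humidity_plus_10  humidity
sensor                            
s5                 75.60       328
s8                 58.75       195
add column delta = t['humidity_plus_10'] - t['humidity']:
        humidity_plus_10  humidity   delta
sensor                                    
s5                 75.60       328 -252.40
s8                 58.75       195 -136.25
value at position 1, column 'delta' → -136.25

-136.25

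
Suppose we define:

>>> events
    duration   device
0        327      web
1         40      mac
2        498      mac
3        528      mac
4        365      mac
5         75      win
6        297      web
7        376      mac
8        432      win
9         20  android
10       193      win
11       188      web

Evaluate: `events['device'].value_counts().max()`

5

value_counts of device:
device
mac        5
web        3
win        3
android    1
Name: count, dtype: int64
Taking the max of the resulting series gives 5.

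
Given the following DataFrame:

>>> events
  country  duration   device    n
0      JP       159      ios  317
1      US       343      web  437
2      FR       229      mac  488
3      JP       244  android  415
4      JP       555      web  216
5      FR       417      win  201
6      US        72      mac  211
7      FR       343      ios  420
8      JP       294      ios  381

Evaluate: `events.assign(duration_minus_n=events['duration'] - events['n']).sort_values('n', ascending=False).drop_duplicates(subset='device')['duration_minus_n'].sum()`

add column duration_minus_n = events['duration'] - events['n']:
  country  duration   device    n  duration_minus_n
0      JP       159      ios  317              -158
1      US       343      web  437               -94
2      FR       229      mac  488              -259
3      JP       244  android  415              -171
4      JP       555      web  216               339
5      FR       417      win  201               216
6      US        72      mac  211              -139
7      FR       343      ios  420               -77
8      JP       294      ios  381               -87
sort by n descending:
  country  duration   device    n  duration_minus_n
2      FR       229      mac  488              -259
1      US       343      web  437               -94
7      FR       343      ios  420               -77
3      JP       244  android  415              -171
8      JP       294      ios  381               -87
0      JP       159      ios  317              -158
4      JP       555      web  216               339
6      US        72      mac  211              -139
5      FR       417      win  201               216
drop duplicate device (keep=first):
  country  duration   device    n  duration_minus_n
2      FR       229      mac  488              -259
1      US       343      web  437               -94
7      FR       343      ios  420               -77
3      JP       244  android  415              -171
5      FR       417      win  201               216
So sum() = -385.

-385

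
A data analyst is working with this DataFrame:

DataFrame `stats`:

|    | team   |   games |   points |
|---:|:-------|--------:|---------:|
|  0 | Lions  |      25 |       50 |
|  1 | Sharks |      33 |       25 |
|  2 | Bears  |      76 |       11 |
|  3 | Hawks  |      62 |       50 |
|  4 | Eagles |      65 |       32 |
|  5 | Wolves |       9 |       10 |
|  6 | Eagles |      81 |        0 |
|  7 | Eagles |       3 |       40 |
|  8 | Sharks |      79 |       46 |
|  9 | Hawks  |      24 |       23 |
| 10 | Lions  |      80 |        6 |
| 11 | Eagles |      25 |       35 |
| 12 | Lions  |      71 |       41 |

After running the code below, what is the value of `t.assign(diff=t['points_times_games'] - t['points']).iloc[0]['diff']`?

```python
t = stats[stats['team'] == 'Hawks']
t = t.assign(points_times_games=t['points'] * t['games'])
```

filter rows where team == 'Hawks':
    team  games  points
3  Hawks     62      50
9  Hawks     24      23
add column points_times_games = t['points'] * t['games']:
    team  games  points  points_times_games
3  Hawks     62      50                3100
9  Hawks     24      23                 552
add column diff = t['points_times_games'] - t['points']:
    team  games  points  points_times_games  diff
3  Hawks     62      50                3100  3050
9  Hawks     24      23                 552   529
Then the value at position 0, column 'diff': 3050

3050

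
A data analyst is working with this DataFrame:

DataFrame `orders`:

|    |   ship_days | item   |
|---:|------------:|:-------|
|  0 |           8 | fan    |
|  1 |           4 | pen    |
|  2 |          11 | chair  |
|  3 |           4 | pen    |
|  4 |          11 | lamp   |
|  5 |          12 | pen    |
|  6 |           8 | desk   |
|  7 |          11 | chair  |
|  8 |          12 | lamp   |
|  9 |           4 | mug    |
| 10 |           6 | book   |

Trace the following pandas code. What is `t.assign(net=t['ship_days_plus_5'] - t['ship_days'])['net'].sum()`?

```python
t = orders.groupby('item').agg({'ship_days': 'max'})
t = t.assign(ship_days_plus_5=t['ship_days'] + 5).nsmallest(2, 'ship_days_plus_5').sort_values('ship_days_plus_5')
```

group by item, max of ship_days:
       ship_days
item            
book           6
chair         11
desk           8
fan            8
lamp          12
mug            4
pen           12
add column ship_days_plus_5 = t['ship_days'] + 5:
       ship_days  ship_days_plus_5
item                              
book           6                11
chair         11                16
desk           8                13
fan            8                13
lamp          12                17
mug            4                 9
pen           12                17
take 2 rows with smallest ship_days_plus_5:
      ship_days  ship_days_plus_5
item                             
mug           4                 9
book          6                11
sort by ship_days_plus_5:
      ship_days  ship_days_plus_5
item                             
mug           4                 9
book          6                11
add column net = t['ship_days_plus_5'] - t['ship_days']:
      ship_days  ship_days_plus_5  net
item                                  
mug           4                 9    5
book          6                11    5

10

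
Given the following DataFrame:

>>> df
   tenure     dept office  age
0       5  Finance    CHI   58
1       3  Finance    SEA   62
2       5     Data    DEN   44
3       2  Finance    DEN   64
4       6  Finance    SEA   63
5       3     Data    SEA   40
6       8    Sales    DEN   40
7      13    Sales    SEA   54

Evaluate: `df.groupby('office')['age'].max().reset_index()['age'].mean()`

61.6666666667

group by office, max of age:
office
CHI    58
DEN    64
SEA    63
Name: age, dtype: int64
reset_index():
  office  age
0    CHI   58
1    DEN   64
2    SEA   63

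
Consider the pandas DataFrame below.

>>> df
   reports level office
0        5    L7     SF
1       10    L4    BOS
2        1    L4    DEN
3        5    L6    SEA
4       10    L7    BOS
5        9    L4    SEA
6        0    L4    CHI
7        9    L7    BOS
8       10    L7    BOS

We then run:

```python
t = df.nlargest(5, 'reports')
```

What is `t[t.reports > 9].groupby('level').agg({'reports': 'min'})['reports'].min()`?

10

take 5 rows with largest reports:
   reports level office
1       10    L4    BOS
4       10    L7    BOS
8       10    L7    BOS
5        9    L4    SEA
7        9    L7    BOS
filter rows where reports > 9:
   reports level office
1       10    L4    BOS
4       10    L7    BOS
8       10    L7    BOS
group by level, min of reports:
       reports
level         
L4          10
L7          10
So min() = 10.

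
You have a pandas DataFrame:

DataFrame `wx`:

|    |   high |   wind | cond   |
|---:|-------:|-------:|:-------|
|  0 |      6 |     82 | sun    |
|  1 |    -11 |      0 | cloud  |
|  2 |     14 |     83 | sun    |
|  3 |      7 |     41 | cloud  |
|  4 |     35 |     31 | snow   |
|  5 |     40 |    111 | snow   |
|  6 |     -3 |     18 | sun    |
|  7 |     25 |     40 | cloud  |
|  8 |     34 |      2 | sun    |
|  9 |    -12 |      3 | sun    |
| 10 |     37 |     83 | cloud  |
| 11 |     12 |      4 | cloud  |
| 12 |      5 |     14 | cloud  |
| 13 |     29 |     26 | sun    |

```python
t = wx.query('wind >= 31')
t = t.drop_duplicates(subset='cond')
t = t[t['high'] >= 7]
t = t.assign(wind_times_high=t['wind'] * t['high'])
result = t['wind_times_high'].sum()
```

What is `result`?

filter rows where wind >= 31:
    high  wind   cond
0      6    82    sun
2     14    83    sun
3      7    41  cloud
4     35    31   snow
5     40   111   snow
7     25    40  cloud
10    37    83  cloud
drop duplicate cond (keep=first):
   high  wind   cond
0     6    82    sun
3     7    41  cloud
4    35    31   snow
filter rows where high >= 7:
   high  wind   cond
3     7    41  cloud
4    35    31   snow
add column wind_times_high = t['wind'] * t['high']:
   high  wind   cond  wind_times_high
3     7    41  cloud              287
4    35    31   snow             1085

1372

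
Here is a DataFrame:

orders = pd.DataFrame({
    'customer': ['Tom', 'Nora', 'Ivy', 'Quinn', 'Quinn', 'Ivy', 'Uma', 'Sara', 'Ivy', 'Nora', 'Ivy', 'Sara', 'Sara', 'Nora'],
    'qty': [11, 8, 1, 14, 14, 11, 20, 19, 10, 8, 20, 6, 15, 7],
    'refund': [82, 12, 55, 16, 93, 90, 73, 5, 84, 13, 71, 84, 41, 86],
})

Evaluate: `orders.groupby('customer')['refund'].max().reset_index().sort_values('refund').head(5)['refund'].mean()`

83.0

group by customer, max of refund:
customer
Ivy      90
Nora     86
Quinn    93
Sara     84
Tom      82
Uma      73
Name: refund, dtype: int64
reset_index():
  customer  refund
0      Ivy      90
1     Nora      86
2    Quinn      93
3     Sara      84
4      Tom      82
5      Uma      73
sort by refund:
  customer  refund
5      Uma      73
4      Tom      82
3     Sara      84
1     Nora      86
0      Ivy      90
2    Quinn      93
take first 5 rows:
  customer  refund
5      Uma      73
4      Tom      82
3     Sara      84
1     Nora      86
0      Ivy      90
Finally, mean of column 'refund' = 83.0.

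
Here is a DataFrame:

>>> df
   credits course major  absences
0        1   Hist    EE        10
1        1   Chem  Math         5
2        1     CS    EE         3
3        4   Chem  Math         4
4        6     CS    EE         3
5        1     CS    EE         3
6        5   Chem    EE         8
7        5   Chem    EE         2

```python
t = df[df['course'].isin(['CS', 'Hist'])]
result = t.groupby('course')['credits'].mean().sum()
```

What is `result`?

filter rows where course in ['CS', 'Hist']:
   credits course major  absences
0        1   Hist    EE        10
2        1     CS    EE         3
4        6     CS    EE         3
5        1     CS    EE         3
group by course, mean of credits:
course
CS      2.666667
Hist    1.000000
Name: credits, dtype: float64
So sum() = 3.66666666667.

3.66666666667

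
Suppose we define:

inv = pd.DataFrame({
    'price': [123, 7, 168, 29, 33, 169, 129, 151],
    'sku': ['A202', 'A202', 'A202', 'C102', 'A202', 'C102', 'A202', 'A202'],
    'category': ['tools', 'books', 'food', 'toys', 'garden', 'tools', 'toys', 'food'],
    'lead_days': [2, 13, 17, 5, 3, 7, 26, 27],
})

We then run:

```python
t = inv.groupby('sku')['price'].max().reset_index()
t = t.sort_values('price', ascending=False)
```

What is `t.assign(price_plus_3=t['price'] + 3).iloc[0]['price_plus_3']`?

group by sku, max of price:
sku
A202    168
C102    169
Name: price, dtype: int64
reset_index():
    sku  price
0  A202    168
1  C102    169
sort by price descending:
    sku  price
1  C102    169
0  A202    168
add column price_plus_3 = t['price'] + 3:
    sku  price  price_plus_3
1  C102    169           172
0  A202    168           171
Finally, value at position 0, column 'price_plus_3' = 172.

172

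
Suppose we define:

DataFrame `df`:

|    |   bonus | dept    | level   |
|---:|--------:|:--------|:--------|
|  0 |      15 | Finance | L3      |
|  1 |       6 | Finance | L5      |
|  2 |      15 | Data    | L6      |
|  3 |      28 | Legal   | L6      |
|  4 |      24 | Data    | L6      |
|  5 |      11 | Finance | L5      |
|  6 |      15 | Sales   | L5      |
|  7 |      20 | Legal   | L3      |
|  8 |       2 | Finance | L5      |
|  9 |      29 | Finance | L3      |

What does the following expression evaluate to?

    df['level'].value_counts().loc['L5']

4

value_counts of level:
level
L5    4
L3    3
L6    3
Name: count, dtype: int64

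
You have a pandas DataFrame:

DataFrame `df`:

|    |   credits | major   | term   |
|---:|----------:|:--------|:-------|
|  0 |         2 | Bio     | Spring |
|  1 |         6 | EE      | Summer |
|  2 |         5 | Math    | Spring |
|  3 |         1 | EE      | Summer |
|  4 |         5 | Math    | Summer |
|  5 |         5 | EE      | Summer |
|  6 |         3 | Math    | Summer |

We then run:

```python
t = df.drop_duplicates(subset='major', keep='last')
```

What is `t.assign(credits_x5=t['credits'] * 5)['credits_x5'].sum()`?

drop duplicate major (keep=last):
   credits major    term
0        2   Bio  Spring
5        5    EE  Summer
6        3  Math  Summer
add column credits_x5 = t['credits'] * 5:
   credits major    term  credits_x5
0        2   Bio  Spring          10
5        5    EE  Summer          25
6        3  Math  Summer          15
Then the sum of column 'credits_x5': 50

50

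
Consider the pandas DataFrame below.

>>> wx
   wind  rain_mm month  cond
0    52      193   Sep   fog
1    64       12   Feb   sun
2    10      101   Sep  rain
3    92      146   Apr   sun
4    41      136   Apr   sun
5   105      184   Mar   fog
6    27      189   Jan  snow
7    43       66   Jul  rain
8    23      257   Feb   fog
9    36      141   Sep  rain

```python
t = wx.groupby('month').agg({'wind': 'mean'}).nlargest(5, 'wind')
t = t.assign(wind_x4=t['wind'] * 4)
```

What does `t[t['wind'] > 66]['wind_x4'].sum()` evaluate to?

686.0

group by month, mean of wind:
             wind
month            
Apr     66.500000
Feb     43.500000
Jan     27.000000
Jul     43.000000
Mar    105.000000
Sep     32.666667
take 5 rows with largest wind:
             wind
month            
Mar    105.000000
Apr     66.500000
Feb     43.500000
Jul     43.000000
Sep     32.666667
add column wind_x4 = t['wind'] * 4:
             wind     wind_x4
month                        
Mar    105.000000  420.000000
Apr     66.500000  266.000000
Feb     43.500000  174.000000
Jul     43.000000  172.000000
Sep     32.666667  130.666667
filter rows where wind > 66:
        wind  wind_x4
month                
Mar    105.0    420.0
Apr     66.5    266.0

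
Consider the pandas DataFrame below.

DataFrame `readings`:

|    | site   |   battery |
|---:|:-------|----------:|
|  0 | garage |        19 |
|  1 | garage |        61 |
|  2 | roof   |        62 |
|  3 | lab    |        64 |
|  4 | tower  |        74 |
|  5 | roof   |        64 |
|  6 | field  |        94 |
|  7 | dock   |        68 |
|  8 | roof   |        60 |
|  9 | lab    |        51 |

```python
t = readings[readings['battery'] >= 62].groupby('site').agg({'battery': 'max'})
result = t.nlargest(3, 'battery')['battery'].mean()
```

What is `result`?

filter rows where battery >= 62:
    site  battery
2   roof       62
3    lab       64
4  tower       74
5   roof       64
6  field       94
7   dock       68
group by site, max of battery:
       battery
site          
dock        68
field       94
lab         64
roof        64
tower       74
take 3 rows with largest battery:
       battery
site          
field       94
tower       74
dock        68

78.6666666667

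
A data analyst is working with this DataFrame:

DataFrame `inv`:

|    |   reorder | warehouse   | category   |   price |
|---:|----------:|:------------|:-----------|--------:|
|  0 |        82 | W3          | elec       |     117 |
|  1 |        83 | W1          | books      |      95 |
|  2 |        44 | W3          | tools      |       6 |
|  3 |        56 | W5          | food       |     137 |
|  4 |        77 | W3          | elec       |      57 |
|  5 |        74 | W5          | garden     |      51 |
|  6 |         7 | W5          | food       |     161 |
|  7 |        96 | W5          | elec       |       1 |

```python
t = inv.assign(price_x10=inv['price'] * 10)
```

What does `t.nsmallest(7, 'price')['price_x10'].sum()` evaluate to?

4640

add column price_x10 = inv['price'] * 10:
   reorder warehouse category  price  price_x10
0       82        W3     elec    117       1170
1       83        W1    books     95        950
2       44        W3    tools      6         60
3       56        W5     food    137       1370
4       77        W3     elec     57        570
5       74        W5   garden     51        510
6        7        W5     food    161       1610
7       96        W5     elec      1         10
take 7 rows with smallest price:
   reorder warehouse category  price  price_x10
7       96        W5     elec      1         10
2       44        W3    tools      6         60
5       74        W5   garden     51        510
4       77        W3     elec     57        570
1       83        W1    books     95        950
0       82        W3     elec    117       1170
3       56        W5     food    137       1370
Taking the sum of column 'price_x10' gives 4640.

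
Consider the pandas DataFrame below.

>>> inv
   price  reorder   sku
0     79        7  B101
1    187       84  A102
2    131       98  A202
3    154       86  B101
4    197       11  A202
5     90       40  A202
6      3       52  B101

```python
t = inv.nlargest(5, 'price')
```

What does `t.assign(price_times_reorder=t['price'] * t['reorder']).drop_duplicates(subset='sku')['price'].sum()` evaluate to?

take 5 rows with largest price:
   price  reorder   sku
4    197       11  A202
1    187       84  A102
3    154       86  B101
2    131       98  A202
5     90       40  A202
add column price_times_reorder = t['price'] * t['reorder']:
   price  reorder   sku  price_times_reorder
4    197       11  A202                 2167
1    187       84  A102                15708
3    154       86  B101                13244
2    131       98  A202                12838
5     90       40  A202                 3600
drop duplicate sku (keep=first):
   price  reorder   sku  price_times_reorder
4    197       11  A202                 2167
1    187       84  A102                15708
3    154       86  B101                13244

538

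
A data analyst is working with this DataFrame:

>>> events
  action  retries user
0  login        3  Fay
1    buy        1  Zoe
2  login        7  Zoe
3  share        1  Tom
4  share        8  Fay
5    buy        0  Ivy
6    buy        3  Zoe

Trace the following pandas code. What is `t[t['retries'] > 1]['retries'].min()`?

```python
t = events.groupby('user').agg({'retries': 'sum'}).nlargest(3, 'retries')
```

group by user, sum of retries:
      retries
user         
Fay        11
Ivy         0
Tom         1
Zoe        11
take 3 rows with largest retries:
      retries
user         
Fay        11
Zoe        11
Tom         1
filter rows where retries > 1:
      retries
user         
Fay        11
Zoe        11

11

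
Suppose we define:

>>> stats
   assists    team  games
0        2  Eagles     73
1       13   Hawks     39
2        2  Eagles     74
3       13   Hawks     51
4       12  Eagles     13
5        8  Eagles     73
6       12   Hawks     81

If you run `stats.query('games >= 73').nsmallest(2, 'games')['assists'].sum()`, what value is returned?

10

filter rows where games >= 73:
   assists    team  games
0        2  Eagles     73
2        2  Eagles     74
5        8  Eagles     73
6       12   Hawks     81
take 2 rows with smallest games:
   assists    team  games
0        2  Eagles     73
5        8  Eagles     73
The sum of column 'assists' is 10.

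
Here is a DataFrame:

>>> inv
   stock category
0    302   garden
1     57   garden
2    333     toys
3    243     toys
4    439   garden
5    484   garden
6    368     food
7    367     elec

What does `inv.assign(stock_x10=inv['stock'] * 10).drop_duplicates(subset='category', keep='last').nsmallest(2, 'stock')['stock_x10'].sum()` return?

6100

add column stock_x10 = inv['stock'] * 10:
   stock category  stock_x10
0    302   garden       3020
1     57   garden        570
2    333     toys       3330
3    243     toys       2430
4    439   garden       4390
5    484   garden       4840
6    368     food       3680
7    367     elec       3670
drop duplicate category (keep=last):
   stock category  stock_x10
3    243     toys       2430
5    484   garden       4840
6    368     food       3680
7    367     elec       3670
take 2 rows with smallest stock:
   stock category  stock_x10
3    243     toys       2430
7    367     elec       3670
Reading off the sum of column 'stock_x10', we get 6100.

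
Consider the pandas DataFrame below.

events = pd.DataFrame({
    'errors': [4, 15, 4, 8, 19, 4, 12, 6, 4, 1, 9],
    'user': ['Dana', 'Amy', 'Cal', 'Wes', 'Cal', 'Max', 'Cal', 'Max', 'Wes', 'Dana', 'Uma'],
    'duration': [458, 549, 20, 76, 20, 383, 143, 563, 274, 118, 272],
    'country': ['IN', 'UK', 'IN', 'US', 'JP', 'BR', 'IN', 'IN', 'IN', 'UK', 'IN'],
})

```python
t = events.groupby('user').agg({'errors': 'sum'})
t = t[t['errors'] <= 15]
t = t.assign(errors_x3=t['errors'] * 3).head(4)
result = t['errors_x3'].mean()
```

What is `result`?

group by user, sum of errors:
      errors
user        
Amy       15
Cal       35
Dana       5
Max       10
Uma        9
Wes       12
filter rows where errors <= 15:
      errors
user        
Amy       15
Dana       5
Max       10
Uma        9
Wes       12
add column errors_x3 = t['errors'] * 3:
      errors  errors_x3
user                   
Amy       15         45
Dana       5         15
Max       10         30
Uma        9         27
Wes       12         36
take first 4 rows:
      errors  errors_x3
user                   
Amy       15         45
Dana       5         15
Max       10         30
Uma        9         27
Hence 29.25.

29.25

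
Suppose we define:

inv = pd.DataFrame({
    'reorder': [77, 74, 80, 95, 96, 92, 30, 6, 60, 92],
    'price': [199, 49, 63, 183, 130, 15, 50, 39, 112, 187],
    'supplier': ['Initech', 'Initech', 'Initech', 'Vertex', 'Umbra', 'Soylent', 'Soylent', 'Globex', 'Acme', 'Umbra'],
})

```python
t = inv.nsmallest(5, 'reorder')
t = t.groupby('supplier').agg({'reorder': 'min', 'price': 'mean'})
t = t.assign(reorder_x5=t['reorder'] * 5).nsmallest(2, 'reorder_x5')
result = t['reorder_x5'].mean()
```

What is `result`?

take 5 rows with smallest reorder:
   reorder  price supplier
7        6     39   Globex
6       30     50  Soylent
8       60    112     Acme
1       74     49  Initech
0       77    199  Initech
group by supplier: min(reorder), mean(price):
          reorder  price
supplier                
Acme           60  112.0
Globex          6   39.0
Initech        74  124.0
Soylent        30   50.0
add column reorder_x5 = t['reorder'] * 5:
          reorder  price  reorder_x5
supplier                            
Acme           60  112.0         300
Globex          6   39.0          30
Initech        74  124.0         370
Soylent        30   50.0         150
take 2 rows with smallest reorder_x5:
          reorder  price  reorder_x5
supplier                            
Globex          6   39.0          30
Soylent        30   50.0         150
Reading off the mean of column 'reorder_x5', we get 90.0.

90.0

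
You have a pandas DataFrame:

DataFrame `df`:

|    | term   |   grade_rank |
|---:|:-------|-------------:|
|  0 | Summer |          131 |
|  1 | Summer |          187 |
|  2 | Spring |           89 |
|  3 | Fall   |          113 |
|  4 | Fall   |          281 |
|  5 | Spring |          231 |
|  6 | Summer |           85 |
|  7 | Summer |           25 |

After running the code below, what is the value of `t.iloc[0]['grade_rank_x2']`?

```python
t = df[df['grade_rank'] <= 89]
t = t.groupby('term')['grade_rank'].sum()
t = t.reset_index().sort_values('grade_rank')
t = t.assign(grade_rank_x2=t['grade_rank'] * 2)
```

filter rows where grade_rank <= 89:
     term  grade_rank
2  Spring          89
6  Summer          85
7  Summer          25
group by term, sum of grade_rank:
term
Spring     89
Summer    110
Name: grade_rank, dtype: int64
reset_index():
     term  grade_rank
0  Spring          89
1  Summer         110
sort by grade_rank:
     term  grade_rank
0  Spring          89
1  Summer         110
add column grade_rank_x2 = t['grade_rank'] * 2:
     term  grade_rank  grade_rank_x2
0  Spring          89            178
1  Summer         110            220
Hence 178.

178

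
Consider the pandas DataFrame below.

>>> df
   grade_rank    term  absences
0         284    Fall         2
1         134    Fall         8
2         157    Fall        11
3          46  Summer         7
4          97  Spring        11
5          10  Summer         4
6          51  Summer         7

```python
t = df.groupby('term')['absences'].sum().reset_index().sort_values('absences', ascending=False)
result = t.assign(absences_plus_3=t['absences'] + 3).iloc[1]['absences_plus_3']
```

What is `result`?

group by term, sum of absences:
term
Fall      21
Spring    11
Summer    18
Name: absences, dtype: int64
reset_index():
     term  absences
0    Fall        21
1  Spring        11
2  Summer        18
sort by absences descending:
     term  absences
0    Fall        21
2  Summer        18
1  Spring        11
add column absences_plus_3 = t['absences'] + 3:
     term  absences  absences_plus_3
0    Fall        21               24
2  Summer        18               21
1  Spring        11               14
value at position 1, column 'absences_plus_3' → 21

21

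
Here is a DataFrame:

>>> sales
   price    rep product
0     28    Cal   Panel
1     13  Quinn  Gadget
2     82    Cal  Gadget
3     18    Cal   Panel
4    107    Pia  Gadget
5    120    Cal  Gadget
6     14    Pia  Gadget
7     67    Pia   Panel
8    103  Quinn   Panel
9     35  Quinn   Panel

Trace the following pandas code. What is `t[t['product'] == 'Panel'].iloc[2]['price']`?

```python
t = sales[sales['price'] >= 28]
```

filter rows where price >= 28:
   price    rep product
0     28    Cal   Panel
2     82    Cal  Gadget
4    107    Pia  Gadget
5    120    Cal  Gadget
7     67    Pia   Panel
8    103  Quinn   Panel
9     35  Quinn   Panel
filter rows where product == 'Panel':
   price    rep product
0     28    Cal   Panel
7     67    Pia   Panel
8    103  Quinn   Panel
9     35  Quinn   Panel
Taking the value at position 2, column 'price' gives 103.

103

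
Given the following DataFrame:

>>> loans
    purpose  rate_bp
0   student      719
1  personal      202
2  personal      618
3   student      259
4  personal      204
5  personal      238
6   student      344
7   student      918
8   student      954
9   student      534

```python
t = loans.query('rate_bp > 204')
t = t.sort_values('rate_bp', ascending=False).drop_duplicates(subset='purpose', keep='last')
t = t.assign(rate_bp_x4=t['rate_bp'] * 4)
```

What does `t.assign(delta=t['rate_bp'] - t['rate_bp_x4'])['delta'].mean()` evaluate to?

filter rows where rate_bp > 204:
    purpose  rate_bp
0   student      719
2  personal      618
3   student      259
5  personal      238
6   student      344
7   student      918
8   student      954
9   student      534
sort by rate_bp descending:
    purpose  rate_bp
8   student      954
7   student      918
0   student      719
2  personal      618
9   student      534
6   student      344
3   student      259
5  personal      238
drop duplicate purpose (keep=last):
    purpose  rate_bp
3   student      259
5  personal      238
add column rate_bp_x4 = t['rate_bp'] * 4:
    purpose  rate_bp  rate_bp_x4
3   student      259        1036
5  personal      238         952
add column delta = t['rate_bp'] - t['rate_bp_x4']:
    purpose  rate_bp  rate_bp_x4  delta
3   student      259        1036   -777
5  personal      238         952   -714
Hence -745.5.

-745.5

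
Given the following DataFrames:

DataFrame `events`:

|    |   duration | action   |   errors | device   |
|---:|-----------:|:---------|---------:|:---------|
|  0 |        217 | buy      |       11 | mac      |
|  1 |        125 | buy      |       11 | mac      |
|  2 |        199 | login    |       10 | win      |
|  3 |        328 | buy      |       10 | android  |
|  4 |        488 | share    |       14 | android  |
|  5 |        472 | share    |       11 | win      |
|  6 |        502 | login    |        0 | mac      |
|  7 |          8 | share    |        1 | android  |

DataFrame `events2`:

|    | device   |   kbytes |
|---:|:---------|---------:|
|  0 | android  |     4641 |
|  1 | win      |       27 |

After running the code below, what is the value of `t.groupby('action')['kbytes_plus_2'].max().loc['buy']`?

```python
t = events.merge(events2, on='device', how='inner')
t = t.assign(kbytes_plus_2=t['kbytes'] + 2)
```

4643

merge on 'device' (how='inner') → 5 rows:
   duration action  errors   device  kbytes
0       199  login      10      win      27
1       328    buy      10  android    4641
2       488  share      14  android    4641
3       472  share      11      win      27
4         8  share       1  android    4641
add column kbytes_plus_2 = t['kbytes'] + 2:
   duration action  errors   device  kbytes  kbytes_plus_2
0       199  login      10      win      27             29
1       328    buy      10  android    4641           4643
2       488  share      14  android    4641           4643
3       472  share      11      win      27             29
4         8  share       1  android    4641           4643
group by action, max of kbytes_plus_2:
action
buy      4643
login      29
share    4643
Name: kbytes_plus_2, dtype: int64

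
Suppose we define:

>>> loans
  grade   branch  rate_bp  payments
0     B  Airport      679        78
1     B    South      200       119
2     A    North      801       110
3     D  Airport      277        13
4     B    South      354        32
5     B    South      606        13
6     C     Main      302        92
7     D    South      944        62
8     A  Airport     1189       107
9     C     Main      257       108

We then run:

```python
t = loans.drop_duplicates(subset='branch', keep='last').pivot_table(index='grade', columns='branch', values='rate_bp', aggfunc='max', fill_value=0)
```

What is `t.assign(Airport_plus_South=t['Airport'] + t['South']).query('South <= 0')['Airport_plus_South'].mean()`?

drop duplicate branch (keep=last):
  grade   branch  rate_bp  payments
2     A    North      801       110
7     D    South      944        62
8     A  Airport     1189       107
9     C     Main      257       108
pivot: rows=grade, cols=branch, max(rate_bp):
branch  Airport  Main  North  South
grade                              
A          1189     0    801      0
C             0   257      0      0
D             0     0      0    944
add column Airport_plus_South = t['Airport'] + t['South']:
branch  Airport  Main  North  South  Airport_plus_South
grade                                                  
A          1189     0    801      0                1189
C             0   257      0      0                   0
D             0     0      0    944                 944
filter rows where South <= 0:
branch  Airport  Main  North  South  Airport_plus_South
grade                                                  
A          1189     0    801      0                1189
C             0   257      0      0                   0
mean of column 'Airport_plus_South' → 594.5

594.5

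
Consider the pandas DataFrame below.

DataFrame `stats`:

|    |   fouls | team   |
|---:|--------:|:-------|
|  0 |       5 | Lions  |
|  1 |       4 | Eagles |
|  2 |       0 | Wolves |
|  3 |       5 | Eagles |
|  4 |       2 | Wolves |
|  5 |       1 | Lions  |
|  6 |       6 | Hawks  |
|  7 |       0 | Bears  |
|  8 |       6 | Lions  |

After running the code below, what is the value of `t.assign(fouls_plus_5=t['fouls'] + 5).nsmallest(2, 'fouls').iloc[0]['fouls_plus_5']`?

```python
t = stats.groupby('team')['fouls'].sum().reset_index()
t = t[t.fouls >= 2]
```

7

group by team, sum of fouls:
team
Bears      0
Eagles     9
Hawks      6
Lions     12
Wolves     2
Name: fouls, dtype: int64
reset_index():
     team  fouls
0   Bears      0
1  Eagles      9
2   Hawks      6
3   Lions     12
4  Wolves      2
filter rows where fouls >= 2:
     team  fouls
1  Eagles      9
2   Hawks      6
3   Lions     12
4  Wolves      2
add column fouls_plus_5 = t['fouls'] + 5:
     team  fouls  fouls_plus_5
1  Eagles      9            14
2   Hawks      6            11
3   Lions     12            17
4  Wolves      2             7
take 2 rows with smallest fouls:
     team  fouls  fouls_plus_5
4  Wolves      2             7
2   Hawks      6            11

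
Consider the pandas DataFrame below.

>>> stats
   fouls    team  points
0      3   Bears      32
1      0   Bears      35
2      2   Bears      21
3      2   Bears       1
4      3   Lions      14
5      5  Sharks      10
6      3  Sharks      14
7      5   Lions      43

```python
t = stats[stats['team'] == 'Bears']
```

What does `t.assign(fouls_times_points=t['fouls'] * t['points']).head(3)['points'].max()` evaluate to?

35

filter rows where team == 'Bears':
   fouls   team  points
0      3  Bears      32
1      0  Bears      35
2      2  Bears      21
3      2  Bears       1
add column fouls_times_points = t['fouls'] * t['points']:
   fouls   team  points  fouls_times_points
0      3  Bears      32                  96
1      0  Bears      35                   0
2      2  Bears      21                  42
3      2  Bears       1                   2
take first 3 rows:
   fouls   team  points  fouls_times_points
0      3  Bears      32                  96
1      0  Bears      35                   0
2      2  Bears      21                  42
Hence 35.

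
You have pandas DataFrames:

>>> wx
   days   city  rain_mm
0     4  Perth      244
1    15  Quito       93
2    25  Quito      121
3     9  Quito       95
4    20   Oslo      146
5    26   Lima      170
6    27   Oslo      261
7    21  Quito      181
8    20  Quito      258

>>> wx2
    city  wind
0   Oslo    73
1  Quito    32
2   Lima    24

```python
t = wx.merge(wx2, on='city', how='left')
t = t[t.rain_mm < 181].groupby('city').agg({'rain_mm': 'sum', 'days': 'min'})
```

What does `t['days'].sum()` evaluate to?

merge on 'city' (how='left') → 9 rows:
   days   city  rain_mm  wind
0     4  Perth      244   NaN
1    15  Quito       93  32.0
2    25  Quito      121  32.0
3     9  Quito       95  32.0
4    20   Oslo      146  73.0
5    26   Lima      170  24.0
6    27   Oslo      261  73.0
7    21  Quito      181  32.0
8    20  Quito      258  32.0
filter rows where rain_mm < 181:
   days   city  rain_mm  wind
1    15  Quito       93  32.0
2    25  Quito      121  32.0
3     9  Quito       95  32.0
4    20   Oslo      146  73.0
5    26   Lima      170  24.0
group by city: sum(rain_mm), min(days):
       rain_mm  days
city                
Lima       170    26
Oslo       146    20
Quito      309     9

55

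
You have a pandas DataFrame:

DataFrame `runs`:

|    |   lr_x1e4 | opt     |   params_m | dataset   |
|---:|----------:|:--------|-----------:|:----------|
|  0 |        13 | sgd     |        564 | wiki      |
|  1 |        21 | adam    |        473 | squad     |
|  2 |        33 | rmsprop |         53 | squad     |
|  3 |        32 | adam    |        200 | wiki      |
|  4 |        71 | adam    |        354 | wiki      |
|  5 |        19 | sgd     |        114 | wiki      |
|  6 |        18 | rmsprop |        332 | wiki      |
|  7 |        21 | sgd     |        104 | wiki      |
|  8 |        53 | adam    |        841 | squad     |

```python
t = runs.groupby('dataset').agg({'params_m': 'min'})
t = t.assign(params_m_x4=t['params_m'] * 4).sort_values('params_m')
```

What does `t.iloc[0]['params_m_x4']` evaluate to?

212

group by dataset, min of params_m:
         params_m
dataset          
squad          53
wiki          104
add column params_m_x4 = t['params_m'] * 4:
         params_m  params_m_x4
dataset                       
squad          53          212
wiki          104          416
sort by params_m:
         params_m  params_m_x4
dataset                       
squad          53          212
wiki          104          416
The value at position 0, column 'params_m_x4' is 212.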